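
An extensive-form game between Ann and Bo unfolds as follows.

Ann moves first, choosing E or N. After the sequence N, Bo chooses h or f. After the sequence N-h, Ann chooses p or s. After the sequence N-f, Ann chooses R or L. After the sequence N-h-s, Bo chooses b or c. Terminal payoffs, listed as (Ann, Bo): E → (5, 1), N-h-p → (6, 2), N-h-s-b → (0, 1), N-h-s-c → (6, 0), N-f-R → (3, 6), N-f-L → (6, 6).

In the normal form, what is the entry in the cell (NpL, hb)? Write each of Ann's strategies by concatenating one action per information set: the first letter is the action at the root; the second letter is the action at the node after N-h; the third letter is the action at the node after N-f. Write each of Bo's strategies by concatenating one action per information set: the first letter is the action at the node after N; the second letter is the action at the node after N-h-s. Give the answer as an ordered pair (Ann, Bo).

(6, 2)

Trace the play path from the root:
  Ann plays N
  Bo plays h at [N]
  Ann plays p at [N-h]
→ terminal payoff (6, 2).
(Ann's choice at the node after N-f is never reached on this path, so it doesn't affect the outcome.)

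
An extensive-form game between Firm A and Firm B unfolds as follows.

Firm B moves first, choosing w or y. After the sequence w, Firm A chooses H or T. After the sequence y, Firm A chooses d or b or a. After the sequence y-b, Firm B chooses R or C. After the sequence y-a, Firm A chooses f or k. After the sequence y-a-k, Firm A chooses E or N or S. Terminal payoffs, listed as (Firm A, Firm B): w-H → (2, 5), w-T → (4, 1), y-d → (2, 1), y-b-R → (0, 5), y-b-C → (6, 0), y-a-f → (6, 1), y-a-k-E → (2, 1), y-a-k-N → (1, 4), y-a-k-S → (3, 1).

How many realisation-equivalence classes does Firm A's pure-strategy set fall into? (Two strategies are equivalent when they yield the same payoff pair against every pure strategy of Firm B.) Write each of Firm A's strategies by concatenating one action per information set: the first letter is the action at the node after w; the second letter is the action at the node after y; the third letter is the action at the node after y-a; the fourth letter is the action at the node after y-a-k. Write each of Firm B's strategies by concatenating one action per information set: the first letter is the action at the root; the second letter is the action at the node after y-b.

10

Firm A has 36 pure strategies: HdfE, HdfN, HdfS, HdkE, HdkN, HdkS, HbfE, HbfN, HbfS, HbkE, HbkN, HbkS, HafE, HafN, HafS, HakE, HakN, HakS, TdfE, TdfN, TdfS, TdkE, TdkN, TdkS, TbfE, TbfN, TbfS, TbkE, TbkN, TbkS, TafE, TafN, TafS, TakE, TakN, TakS. Columns: wR, wC, yR, yC.
{HdfE, HdfN, HdfS, HdkE, HdkN, HdkS, HakE} → row (2,5) (2,5) (2,1) (2,1)
{HbfE, HbfN, HbfS, HbkE, HbkN, HbkS} → row (2,5) (2,5) (0,5) (6,0)
{HafE, HafN, HafS} → row (2,5) (2,5) (6,1) (6,1)
{HakN} → row (2,5) (2,5) (1,4) (1,4)
{HakS} → row (2,5) (2,5) (3,1) (3,1)
{TdfE, TdfN, TdfS, TdkE, TdkN, TdkS, TakE} → row (4,1) (4,1) (2,1) (2,1)
{TbfE, TbfN, TbfS, TbkE, TbkN, TbkS} → row (4,1) (4,1) (0,5) (6,0)
{TafE, TafN, TafS} → row (4,1) (4,1) (6,1) (6,1)
{TakN} → row (4,1) (4,1) (1,4) (1,4)
{TakS} → row (4,1) (4,1) (3,1) (3,1)
That's 10 distinct rows out of 36 strategies.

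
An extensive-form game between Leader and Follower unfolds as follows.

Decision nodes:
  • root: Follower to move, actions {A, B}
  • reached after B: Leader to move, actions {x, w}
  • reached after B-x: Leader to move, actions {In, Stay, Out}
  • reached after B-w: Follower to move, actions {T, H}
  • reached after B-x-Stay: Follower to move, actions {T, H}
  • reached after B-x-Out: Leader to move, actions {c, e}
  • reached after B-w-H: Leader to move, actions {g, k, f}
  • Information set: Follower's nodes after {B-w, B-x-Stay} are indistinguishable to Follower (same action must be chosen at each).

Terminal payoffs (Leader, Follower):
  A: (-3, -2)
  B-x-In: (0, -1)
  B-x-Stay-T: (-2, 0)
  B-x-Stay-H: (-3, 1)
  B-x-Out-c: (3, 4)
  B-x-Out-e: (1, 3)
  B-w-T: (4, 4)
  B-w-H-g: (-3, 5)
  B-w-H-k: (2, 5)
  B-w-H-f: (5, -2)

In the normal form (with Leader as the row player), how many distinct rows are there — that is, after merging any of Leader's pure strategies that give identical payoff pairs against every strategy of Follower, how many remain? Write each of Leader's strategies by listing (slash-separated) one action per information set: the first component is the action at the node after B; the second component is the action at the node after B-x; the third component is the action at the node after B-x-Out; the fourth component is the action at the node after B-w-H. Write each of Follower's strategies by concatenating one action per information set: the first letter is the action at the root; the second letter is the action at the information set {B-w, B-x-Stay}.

7

Leader has 36 pure strategies: x/In/c/g, x/In/c/k, x/In/c/f, x/In/e/g, x/In/e/k, x/In/e/f, x/Stay/c/g, x/Stay/c/k, x/Stay/c/f, x/Stay/e/g, x/Stay/e/k, x/Stay/e/f, x/Out/c/g, x/Out/c/k, x/Out/c/f, x/Out/e/g, x/Out/e/k, x/Out/e/f, w/In/c/g, w/In/c/k, w/In/c/f, w/In/e/g, w/In/e/k, w/In/e/f, w/Stay/c/g, w/Stay/c/k, w/Stay/c/f, w/Stay/e/g, w/Stay/e/k, w/Stay/e/f, w/Out/c/g, w/Out/c/k, w/Out/c/f, w/Out/e/g, w/Out/e/k, w/Out/e/f. Columns: AT, AH, BT, BH.
{x/In/c/g, x/In/c/k, x/In/c/f, x/In/e/g, x/In/e/k, x/In/e/f} → row (-3,-2) (-3,-2) (0,-1) (0,-1)
{x/Stay/c/g, x/Stay/c/k, x/Stay/c/f, x/Stay/e/g, x/Stay/e/k, x/Stay/e/f} → row (-3,-2) (-3,-2) (-2,0) (-3,1)
{x/Out/c/g, x/Out/c/k, x/Out/c/f} → row (-3,-2) (-3,-2) (3,4) (3,4)
{x/Out/e/g, x/Out/e/k, x/Out/e/f} → row (-3,-2) (-3,-2) (1,3) (1,3)
{w/In/c/g, w/In/e/g, w/Stay/c/g, w/Stay/e/g, w/Out/c/g, w/Out/e/g} → row (-3,-2) (-3,-2) (4,4) (-3,5)
{w/In/c/k, w/In/e/k, w/Stay/c/k, w/Stay/e/k, w/Out/c/k, w/Out/e/k} → row (-3,-2) (-3,-2) (4,4) (2,5)
{w/In/c/f, w/In/e/f, w/Stay/c/f, w/Stay/e/f, w/Out/c/f, w/Out/e/f} → row (-3,-2) (-3,-2) (4,4) (5,-2)
That's 7 distinct rows out of 36 strategies.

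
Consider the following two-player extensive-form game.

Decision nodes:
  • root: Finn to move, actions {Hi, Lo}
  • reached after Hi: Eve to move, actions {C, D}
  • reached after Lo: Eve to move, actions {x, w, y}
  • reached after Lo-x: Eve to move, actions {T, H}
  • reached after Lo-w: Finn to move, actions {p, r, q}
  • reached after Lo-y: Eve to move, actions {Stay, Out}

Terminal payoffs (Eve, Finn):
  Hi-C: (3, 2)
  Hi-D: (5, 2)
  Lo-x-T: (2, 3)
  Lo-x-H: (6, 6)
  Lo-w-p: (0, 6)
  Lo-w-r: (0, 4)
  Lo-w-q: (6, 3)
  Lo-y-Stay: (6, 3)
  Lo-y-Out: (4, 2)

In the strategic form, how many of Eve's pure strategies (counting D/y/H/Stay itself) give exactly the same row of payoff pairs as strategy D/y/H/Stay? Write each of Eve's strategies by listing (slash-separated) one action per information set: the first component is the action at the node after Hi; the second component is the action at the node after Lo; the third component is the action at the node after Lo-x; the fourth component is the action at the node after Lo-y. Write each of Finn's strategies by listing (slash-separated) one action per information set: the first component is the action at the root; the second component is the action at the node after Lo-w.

2

Row for D/y/H/Stay (columns Hi/p, Hi/r, Hi/q, Lo/p, Lo/r, Lo/q): (5,2) (5,2) (5,2) (6,3) (6,3) (6,3).
Under D/y/H/Stay, Eve's choice at the node after Lo-x can never be reached regardless of what Finn does, so varying those choices leaves every outcome unchanged.
Holding the reachable choices fixed and varying the unreachable one freely already gives 2 equivalent strategies.
No other strategy reproduces this row, so those 2 are the full class: D/y/T/Stay, D/y/H/Stay.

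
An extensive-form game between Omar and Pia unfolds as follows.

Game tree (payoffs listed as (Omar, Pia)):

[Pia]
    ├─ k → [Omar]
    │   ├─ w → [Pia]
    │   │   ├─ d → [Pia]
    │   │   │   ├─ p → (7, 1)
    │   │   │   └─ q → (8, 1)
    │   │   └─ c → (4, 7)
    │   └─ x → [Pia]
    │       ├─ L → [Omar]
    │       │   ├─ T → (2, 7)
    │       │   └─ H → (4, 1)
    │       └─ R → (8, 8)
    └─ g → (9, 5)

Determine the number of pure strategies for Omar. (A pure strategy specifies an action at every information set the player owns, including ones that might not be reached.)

Omar owns the node after k with actions {w, x} — two choices.
Omar owns the node after k-x-L with actions {T, H} — two choices.
A pure strategy fixes one action at each information set independently, so the count is the product 2 × 2 = 4.
(For reference, Pia has 16 pure strategies, giving a 4×16 normal-form matrix.)

4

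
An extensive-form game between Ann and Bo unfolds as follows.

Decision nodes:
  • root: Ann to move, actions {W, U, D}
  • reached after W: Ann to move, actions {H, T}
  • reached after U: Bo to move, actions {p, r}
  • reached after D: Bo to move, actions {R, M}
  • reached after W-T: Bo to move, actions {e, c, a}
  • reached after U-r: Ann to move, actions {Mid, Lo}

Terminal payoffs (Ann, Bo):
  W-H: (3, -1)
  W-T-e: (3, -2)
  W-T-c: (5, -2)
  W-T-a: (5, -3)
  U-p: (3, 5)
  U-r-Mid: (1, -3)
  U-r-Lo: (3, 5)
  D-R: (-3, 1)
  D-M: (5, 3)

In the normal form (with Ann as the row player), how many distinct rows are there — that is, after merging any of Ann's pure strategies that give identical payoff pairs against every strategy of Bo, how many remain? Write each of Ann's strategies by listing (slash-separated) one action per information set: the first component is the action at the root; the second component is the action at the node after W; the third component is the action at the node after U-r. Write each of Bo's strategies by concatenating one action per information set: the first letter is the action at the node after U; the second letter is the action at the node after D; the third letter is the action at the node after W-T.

Ann has 12 pure strategies: W/H/Mid, W/H/Lo, W/T/Mid, W/T/Lo, U/H/Mid, U/H/Lo, U/T/Mid, U/T/Lo, D/H/Mid, D/H/Lo, D/T/Mid, D/T/Lo. Columns: pRe, pRc, pRa, pMe, pMc, pMa, rRe, rRc, rRa, rMe, rMc, rMa.
{W/H/Mid, W/H/Lo} → row (3,-1) (3,-1) (3,-1) (3,-1) (3,-1) (3,-1) (3,-1) (3,-1) (3,-1) (3,-1) (3,-1) (3,-1)
{W/T/Mid, W/T/Lo} → row (3,-2) (5,-2) (5,-3) (3,-2) (5,-2) (5,-3) (3,-2) (5,-2) (5,-3) (3,-2) (5,-2) (5,-3)
{U/H/Mid, U/T/Mid} → row (3,5) (3,5) (3,5) (3,5) (3,5) (3,5) (1,-3) (1,-3) (1,-3) (1,-3) (1,-3) (1,-3)
{U/H/Lo, U/T/Lo} → row (3,5) (3,5) (3,5) (3,5) (3,5) (3,5) (3,5) (3,5) (3,5) (3,5) (3,5) (3,5)
{D/H/Mid, D/H/Lo, D/T/Mid, D/T/Lo} → row (-3,1) (-3,1) (-3,1) (5,3) (5,3) (5,3) (-3,1) (-3,1) (-3,1) (5,3) (5,3) (5,3)
That's 5 distinct rows out of 12 strategies.

5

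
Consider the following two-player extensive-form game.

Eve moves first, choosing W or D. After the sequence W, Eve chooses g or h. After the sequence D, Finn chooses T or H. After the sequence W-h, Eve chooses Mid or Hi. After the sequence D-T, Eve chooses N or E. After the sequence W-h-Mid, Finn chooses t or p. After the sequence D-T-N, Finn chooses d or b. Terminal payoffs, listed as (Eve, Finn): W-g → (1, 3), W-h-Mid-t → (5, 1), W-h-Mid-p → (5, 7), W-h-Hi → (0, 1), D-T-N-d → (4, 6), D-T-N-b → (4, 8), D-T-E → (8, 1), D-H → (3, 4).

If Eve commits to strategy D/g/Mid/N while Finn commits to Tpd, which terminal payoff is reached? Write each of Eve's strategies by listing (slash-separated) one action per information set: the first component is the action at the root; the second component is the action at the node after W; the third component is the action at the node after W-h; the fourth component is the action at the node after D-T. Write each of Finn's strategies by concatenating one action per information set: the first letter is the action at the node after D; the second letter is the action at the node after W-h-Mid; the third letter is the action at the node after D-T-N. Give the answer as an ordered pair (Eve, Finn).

(4, 6)

Trace the play path from the root:
  Eve plays D
  Finn plays T at [D]
  Eve plays N at [D-T]
  Finn plays d at [D-T-N]
→ terminal payoff (4, 6).
(Eve's choice at the node after W is never reached on this path, so it doesn't affect the outcome.)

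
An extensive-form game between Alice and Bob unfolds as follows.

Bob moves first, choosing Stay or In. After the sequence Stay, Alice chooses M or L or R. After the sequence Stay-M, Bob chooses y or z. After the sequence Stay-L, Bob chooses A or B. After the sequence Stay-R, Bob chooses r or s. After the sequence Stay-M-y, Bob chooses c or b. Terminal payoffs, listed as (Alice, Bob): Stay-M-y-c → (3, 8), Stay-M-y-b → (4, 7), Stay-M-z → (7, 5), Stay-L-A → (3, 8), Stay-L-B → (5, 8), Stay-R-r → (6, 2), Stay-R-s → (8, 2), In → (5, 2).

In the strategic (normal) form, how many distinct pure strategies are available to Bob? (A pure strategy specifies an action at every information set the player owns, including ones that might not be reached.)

Bob owns the root with actions {Stay, In} — two choices.
Bob owns the node after Stay-M with actions {y, z} — two choices.
Bob owns the node after Stay-L with actions {A, B} — two choices.
Bob owns the node after Stay-R with actions {r, s} — two choices.
Bob owns the node after Stay-M-y with actions {c, b} — two choices.
A pure strategy fixes one action at each information set independently, so the count is the product 2 × 2 × 2 × 2 × 2 = 32.

32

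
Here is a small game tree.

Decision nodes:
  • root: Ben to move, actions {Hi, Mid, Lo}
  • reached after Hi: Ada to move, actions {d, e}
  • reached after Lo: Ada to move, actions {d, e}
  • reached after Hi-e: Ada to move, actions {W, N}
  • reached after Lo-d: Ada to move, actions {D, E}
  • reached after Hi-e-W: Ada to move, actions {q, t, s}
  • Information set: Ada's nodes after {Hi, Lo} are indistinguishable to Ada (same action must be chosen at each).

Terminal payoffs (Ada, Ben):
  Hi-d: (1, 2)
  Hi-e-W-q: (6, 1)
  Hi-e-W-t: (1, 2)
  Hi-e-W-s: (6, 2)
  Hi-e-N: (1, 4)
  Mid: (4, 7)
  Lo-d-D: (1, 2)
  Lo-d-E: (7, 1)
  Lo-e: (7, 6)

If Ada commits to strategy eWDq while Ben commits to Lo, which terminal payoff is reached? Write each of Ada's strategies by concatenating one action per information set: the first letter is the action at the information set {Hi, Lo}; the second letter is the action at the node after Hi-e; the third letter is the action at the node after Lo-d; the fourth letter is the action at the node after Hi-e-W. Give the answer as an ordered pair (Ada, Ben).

Trace the play path from the root:
  Ben plays Lo
  Ada plays e at [Lo]
→ terminal payoff (7, 6).
(Ada's choice at the node after Hi-e is never reached on this path, so it doesn't affect the outcome.)

(7, 6)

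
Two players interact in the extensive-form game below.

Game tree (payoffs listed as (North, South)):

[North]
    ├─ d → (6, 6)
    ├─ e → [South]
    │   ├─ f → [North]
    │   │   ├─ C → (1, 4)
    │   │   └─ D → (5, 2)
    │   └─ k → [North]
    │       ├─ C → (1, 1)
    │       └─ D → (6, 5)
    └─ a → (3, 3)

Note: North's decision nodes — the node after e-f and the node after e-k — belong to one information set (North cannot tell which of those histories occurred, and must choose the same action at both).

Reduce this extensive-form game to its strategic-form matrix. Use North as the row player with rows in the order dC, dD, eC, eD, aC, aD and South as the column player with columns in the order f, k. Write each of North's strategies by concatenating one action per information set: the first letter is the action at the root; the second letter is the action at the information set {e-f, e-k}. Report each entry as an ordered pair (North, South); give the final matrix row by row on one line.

Row dC: f→(6,6), k→(6,6)
Row dD: f→(6,6), k→(6,6)
Row eC: f→(1,4), k→(1,1)
Row eD: f→(5,2), k→(6,5)
Row aC: f→(3,3), k→(3,3)
Row aD: f→(3,3), k→(3,3)

dC: (6,6) (6,6) | dD: (6,6) (6,6) | eC: (1,4) (1,1) | eD: (5,2) (6,5) | aC: (3,3) (3,3) | aD: (3,3) (3,3)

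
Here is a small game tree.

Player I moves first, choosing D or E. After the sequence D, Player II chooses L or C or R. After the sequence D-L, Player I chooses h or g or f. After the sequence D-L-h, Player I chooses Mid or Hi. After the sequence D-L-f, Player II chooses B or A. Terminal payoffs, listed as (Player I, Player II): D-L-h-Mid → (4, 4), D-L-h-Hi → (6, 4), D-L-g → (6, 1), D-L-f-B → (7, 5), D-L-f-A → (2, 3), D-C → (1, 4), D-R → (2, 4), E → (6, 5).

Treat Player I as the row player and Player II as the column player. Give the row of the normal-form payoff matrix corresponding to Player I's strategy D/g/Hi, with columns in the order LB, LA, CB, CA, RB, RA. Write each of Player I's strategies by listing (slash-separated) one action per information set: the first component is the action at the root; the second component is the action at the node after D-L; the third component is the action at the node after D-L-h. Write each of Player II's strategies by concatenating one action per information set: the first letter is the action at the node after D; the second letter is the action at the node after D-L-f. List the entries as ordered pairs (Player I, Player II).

vs LB: Player I plays D → Player II plays L at [D] → Player I plays g at [D-L] → (6, 1)
vs LA: Player I plays D → Player II plays L at [D] → Player I plays g at [D-L] → (6, 1)
vs CB: Player I plays D → Player II plays C at [D] → (1, 4)
vs CA: Player I plays D → Player II plays C at [D] → (1, 4)
vs RB: Player I plays D → Player II plays R at [D] → (2, 4)
vs RA: Player I plays D → Player II plays R at [D] → (2, 4)

(6,1) (6,1) (1,4) (1,4) (2,4) (2,4)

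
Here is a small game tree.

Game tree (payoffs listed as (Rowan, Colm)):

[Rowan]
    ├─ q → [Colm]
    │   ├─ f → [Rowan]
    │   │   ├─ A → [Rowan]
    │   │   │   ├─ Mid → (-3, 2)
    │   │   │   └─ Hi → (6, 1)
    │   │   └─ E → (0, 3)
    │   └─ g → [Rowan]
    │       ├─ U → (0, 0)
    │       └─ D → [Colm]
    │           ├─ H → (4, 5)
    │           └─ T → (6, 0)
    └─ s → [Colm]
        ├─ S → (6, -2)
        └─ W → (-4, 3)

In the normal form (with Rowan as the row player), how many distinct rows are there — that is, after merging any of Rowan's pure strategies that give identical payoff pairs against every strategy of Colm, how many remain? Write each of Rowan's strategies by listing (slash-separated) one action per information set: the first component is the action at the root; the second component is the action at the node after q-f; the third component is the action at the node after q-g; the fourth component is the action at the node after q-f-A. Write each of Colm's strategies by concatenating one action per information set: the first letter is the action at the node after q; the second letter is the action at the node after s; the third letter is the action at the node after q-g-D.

7

Rowan has 16 pure strategies: q/A/U/Mid, q/A/U/Hi, q/A/D/Mid, q/A/D/Hi, q/E/U/Mid, q/E/U/Hi, q/E/D/Mid, q/E/D/Hi, s/A/U/Mid, s/A/U/Hi, s/A/D/Mid, s/A/D/Hi, s/E/U/Mid, s/E/U/Hi, s/E/D/Mid, s/E/D/Hi. Columns: fSH, fST, fWH, fWT, gSH, gST, gWH, gWT.
{q/A/U/Mid} → row (-3,2) (-3,2) (-3,2) (-3,2) (0,0) (0,0) (0,0) (0,0)
{q/A/U/Hi} → row (6,1) (6,1) (6,1) (6,1) (0,0) (0,0) (0,0) (0,0)
{q/A/D/Mid} → row (-3,2) (-3,2) (-3,2) (-3,2) (4,5) (6,0) (4,5) (6,0)
{q/A/D/Hi} → row (6,1) (6,1) (6,1) (6,1) (4,5) (6,0) (4,5) (6,0)
{q/E/U/Mid, q/E/U/Hi} → row (0,3) (0,3) (0,3) (0,3) (0,0) (0,0) (0,0) (0,0)
{q/E/D/Mid, q/E/D/Hi} → row (0,3) (0,3) (0,3) (0,3) (4,5) (6,0) (4,5) (6,0)
{s/A/U/Mid, s/A/U/Hi, s/A/D/Mid, s/A/D/Hi, s/E/U/Mid, s/E/U/Hi, s/E/D/Mid, s/E/D/Hi} → row (6,-2) (6,-2) (-4,3) (-4,3) (6,-2) (6,-2) (-4,3) (-4,3)
That's 7 distinct rows out of 16 strategies.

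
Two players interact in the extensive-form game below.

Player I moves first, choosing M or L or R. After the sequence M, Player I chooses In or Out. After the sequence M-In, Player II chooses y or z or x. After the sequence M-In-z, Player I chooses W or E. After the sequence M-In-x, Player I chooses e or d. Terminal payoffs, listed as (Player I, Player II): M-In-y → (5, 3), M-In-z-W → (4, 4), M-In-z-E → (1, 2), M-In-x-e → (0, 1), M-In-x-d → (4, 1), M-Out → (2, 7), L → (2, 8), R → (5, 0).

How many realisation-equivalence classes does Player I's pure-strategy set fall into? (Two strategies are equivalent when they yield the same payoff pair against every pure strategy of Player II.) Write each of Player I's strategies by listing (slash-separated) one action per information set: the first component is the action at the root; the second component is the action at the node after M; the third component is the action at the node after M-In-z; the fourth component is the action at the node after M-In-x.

7

Player I has 24 pure strategies: M/In/W/e, M/In/W/d, M/In/E/e, M/In/E/d, M/Out/W/e, M/Out/W/d, M/Out/E/e, M/Out/E/d, L/In/W/e, L/In/W/d, L/In/E/e, L/In/E/d, L/Out/W/e, L/Out/W/d, L/Out/E/e, L/Out/E/d, R/In/W/e, R/In/W/d, R/In/E/e, R/In/E/d, R/Out/W/e, R/Out/W/d, R/Out/E/e, R/Out/E/d. Columns: y, z, x.
{M/In/W/e} → row (5,3) (4,4) (0,1)
{M/In/W/d} → row (5,3) (4,4) (4,1)
{M/In/E/e} → row (5,3) (1,2) (0,1)
{M/In/E/d} → row (5,3) (1,2) (4,1)
{M/Out/W/e, M/Out/W/d, M/Out/E/e, M/Out/E/d} → row (2,7) (2,7) (2,7)
{L/In/W/e, L/In/W/d, L/In/E/e, L/In/E/d, L/Out/W/e, L/Out/W/d, L/Out/E/e, L/Out/E/d} → row (2,8) (2,8) (2,8)
{R/In/W/e, R/In/W/d, R/In/E/e, R/In/E/d, R/Out/W/e, R/Out/W/d, R/Out/E/e, R/Out/E/d} → row (5,0) (5,0) (5,0)
That's 7 distinct rows out of 24 strategies.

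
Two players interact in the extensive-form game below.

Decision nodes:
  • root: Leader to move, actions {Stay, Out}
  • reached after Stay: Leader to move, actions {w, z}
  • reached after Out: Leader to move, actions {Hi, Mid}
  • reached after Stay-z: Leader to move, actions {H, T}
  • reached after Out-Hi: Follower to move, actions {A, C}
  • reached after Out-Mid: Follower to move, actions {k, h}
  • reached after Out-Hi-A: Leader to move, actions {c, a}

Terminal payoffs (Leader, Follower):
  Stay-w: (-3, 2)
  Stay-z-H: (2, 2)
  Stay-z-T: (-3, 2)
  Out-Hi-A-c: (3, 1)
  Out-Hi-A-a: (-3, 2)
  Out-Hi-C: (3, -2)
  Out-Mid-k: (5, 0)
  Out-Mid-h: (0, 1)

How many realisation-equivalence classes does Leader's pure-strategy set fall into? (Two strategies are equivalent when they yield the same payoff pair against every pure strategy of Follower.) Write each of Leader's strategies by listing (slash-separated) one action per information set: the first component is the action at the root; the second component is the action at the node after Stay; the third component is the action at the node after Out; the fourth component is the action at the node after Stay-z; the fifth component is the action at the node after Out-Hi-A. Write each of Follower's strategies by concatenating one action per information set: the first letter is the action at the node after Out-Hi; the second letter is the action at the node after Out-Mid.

5

Leader has 32 pure strategies: Stay/w/Hi/H/c, Stay/w/Hi/H/a, Stay/w/Hi/T/c, Stay/w/Hi/T/a, Stay/w/Mid/H/c, Stay/w/Mid/H/a, Stay/w/Mid/T/c, Stay/w/Mid/T/a, Stay/z/Hi/H/c, Stay/z/Hi/H/a, Stay/z/Hi/T/c, Stay/z/Hi/T/a, Stay/z/Mid/H/c, Stay/z/Mid/H/a, Stay/z/Mid/T/c, Stay/z/Mid/T/a, Out/w/Hi/H/c, Out/w/Hi/H/a, Out/w/Hi/T/c, Out/w/Hi/T/a, Out/w/Mid/H/c, Out/w/Mid/H/a, Out/w/Mid/T/c, Out/w/Mid/T/a, Out/z/Hi/H/c, Out/z/Hi/H/a, Out/z/Hi/T/c, Out/z/Hi/T/a, Out/z/Mid/H/c, Out/z/Mid/H/a, Out/z/Mid/T/c, Out/z/Mid/T/a. Columns: Ak, Ah, Ck, Ch.
{Stay/w/Hi/H/c, Stay/w/Hi/H/a, Stay/w/Hi/T/c, Stay/w/Hi/T/a, Stay/w/Mid/H/c, Stay/w/Mid/H/a, Stay/w/Mid/T/c, Stay/w/Mid/T/a, Stay/z/Hi/T/c, Stay/z/Hi/T/a, Stay/z/Mid/T/c, Stay/z/Mid/T/a} → row (-3,2) (-3,2) (-3,2) (-3,2)
{Stay/z/Hi/H/c, Stay/z/Hi/H/a, Stay/z/Mid/H/c, Stay/z/Mid/H/a} → row (2,2) (2,2) (2,2) (2,2)
{Out/w/Hi/H/c, Out/w/Hi/T/c, Out/z/Hi/H/c, Out/z/Hi/T/c} → row (3,1) (3,1) (3,-2) (3,-2)
{Out/w/Hi/H/a, Out/w/Hi/T/a, Out/z/Hi/H/a, Out/z/Hi/T/a} → row (-3,2) (-3,2) (3,-2) (3,-2)
{Out/w/Mid/H/c, Out/w/Mid/H/a, Out/w/Mid/T/c, Out/w/Mid/T/a, Out/z/Mid/H/c, Out/z/Mid/H/a, Out/z/Mid/T/c, Out/z/Mid/T/a} → row (5,0) (0,1) (5,0) (0,1)
That's 5 distinct rows out of 32 strategies.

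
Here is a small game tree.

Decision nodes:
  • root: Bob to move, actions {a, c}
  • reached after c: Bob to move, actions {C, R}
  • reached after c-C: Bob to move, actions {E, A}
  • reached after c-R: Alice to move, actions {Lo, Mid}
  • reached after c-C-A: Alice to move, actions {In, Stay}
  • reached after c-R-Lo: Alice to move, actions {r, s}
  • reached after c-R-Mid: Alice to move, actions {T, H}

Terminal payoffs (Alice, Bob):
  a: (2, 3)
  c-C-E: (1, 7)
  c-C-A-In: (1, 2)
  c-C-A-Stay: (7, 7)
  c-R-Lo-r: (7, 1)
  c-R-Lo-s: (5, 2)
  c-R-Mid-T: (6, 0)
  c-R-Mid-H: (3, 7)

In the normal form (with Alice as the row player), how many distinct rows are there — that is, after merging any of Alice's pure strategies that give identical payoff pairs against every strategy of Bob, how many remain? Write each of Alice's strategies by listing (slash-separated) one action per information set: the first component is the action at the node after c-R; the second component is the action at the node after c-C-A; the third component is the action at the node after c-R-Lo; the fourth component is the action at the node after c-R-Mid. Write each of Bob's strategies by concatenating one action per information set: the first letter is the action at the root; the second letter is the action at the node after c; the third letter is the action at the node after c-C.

Alice has 16 pure strategies: Lo/In/r/T, Lo/In/r/H, Lo/In/s/T, Lo/In/s/H, Lo/Stay/r/T, Lo/Stay/r/H, Lo/Stay/s/T, Lo/Stay/s/H, Mid/In/r/T, Mid/In/r/H, Mid/In/s/T, Mid/In/s/H, Mid/Stay/r/T, Mid/Stay/r/H, Mid/Stay/s/T, Mid/Stay/s/H. Columns: aCE, aCA, aRE, aRA, cCE, cCA, cRE, cRA.
{Lo/In/r/T, Lo/In/r/H} → row (2,3) (2,3) (2,3) (2,3) (1,7) (1,2) (7,1) (7,1)
{Lo/In/s/T, Lo/In/s/H} → row (2,3) (2,3) (2,3) (2,3) (1,7) (1,2) (5,2) (5,2)
{Lo/Stay/r/T, Lo/Stay/r/H} → row (2,3) (2,3) (2,3) (2,3) (1,7) (7,7) (7,1) (7,1)
{Lo/Stay/s/T, Lo/Stay/s/H} → row (2,3) (2,3) (2,3) (2,3) (1,7) (7,7) (5,2) (5,2)
{Mid/In/r/T, Mid/In/s/T} → row (2,3) (2,3) (2,3) (2,3) (1,7) (1,2) (6,0) (6,0)
{Mid/In/r/H, Mid/In/s/H} → row (2,3) (2,3) (2,3) (2,3) (1,7) (1,2) (3,7) (3,7)
{Mid/Stay/r/T, Mid/Stay/s/T} → row (2,3) (2,3) (2,3) (2,3) (1,7) (7,7) (6,0) (6,0)
{Mid/Stay/r/H, Mid/Stay/s/H} → row (2,3) (2,3) (2,3) (2,3) (1,7) (7,7) (3,7) (3,7)
That's 8 distinct rows out of 16 strategies.

8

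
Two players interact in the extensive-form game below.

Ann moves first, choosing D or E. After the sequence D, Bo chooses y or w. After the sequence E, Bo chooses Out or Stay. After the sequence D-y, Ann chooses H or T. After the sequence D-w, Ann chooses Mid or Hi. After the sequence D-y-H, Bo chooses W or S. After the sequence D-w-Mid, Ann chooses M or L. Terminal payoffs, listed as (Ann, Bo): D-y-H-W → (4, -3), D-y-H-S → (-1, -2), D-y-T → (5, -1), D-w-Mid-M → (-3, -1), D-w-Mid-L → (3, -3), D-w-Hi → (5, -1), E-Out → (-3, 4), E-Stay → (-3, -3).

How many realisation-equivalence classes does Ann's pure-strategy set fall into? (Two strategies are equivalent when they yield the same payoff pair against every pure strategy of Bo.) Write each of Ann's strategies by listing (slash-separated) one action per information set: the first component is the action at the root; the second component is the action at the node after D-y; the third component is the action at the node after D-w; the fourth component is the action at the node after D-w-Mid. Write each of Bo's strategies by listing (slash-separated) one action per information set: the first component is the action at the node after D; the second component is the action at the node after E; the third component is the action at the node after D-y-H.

Ann has 16 pure strategies: D/H/Mid/M, D/H/Mid/L, D/H/Hi/M, D/H/Hi/L, D/T/Mid/M, D/T/Mid/L, D/T/Hi/M, D/T/Hi/L, E/H/Mid/M, E/H/Mid/L, E/H/Hi/M, E/H/Hi/L, E/T/Mid/M, E/T/Mid/L, E/T/Hi/M, E/T/Hi/L. Columns: y/Out/W, y/Out/S, y/Stay/W, y/Stay/S, w/Out/W, w/Out/S, w/Stay/W, w/Stay/S.
{D/H/Mid/M} → row (4,-3) (-1,-2) (4,-3) (-1,-2) (-3,-1) (-3,-1) (-3,-1) (-3,-1)
{D/H/Mid/L} → row (4,-3) (-1,-2) (4,-3) (-1,-2) (3,-3) (3,-3) (3,-3) (3,-3)
{D/H/Hi/M, D/H/Hi/L} → row (4,-3) (-1,-2) (4,-3) (-1,-2) (5,-1) (5,-1) (5,-1) (5,-1)
{D/T/Mid/M} → row (5,-1) (5,-1) (5,-1) (5,-1) (-3,-1) (-3,-1) (-3,-1) (-3,-1)
{D/T/Mid/L} → row (5,-1) (5,-1) (5,-1) (5,-1) (3,-3) (3,-3) (3,-3) (3,-3)
{D/T/Hi/M, D/T/Hi/L} → row (5,-1) (5,-1) (5,-1) (5,-1) (5,-1) (5,-1) (5,-1) (5,-1)
{E/H/Mid/M, E/H/Mid/L, E/H/Hi/M, E/H/Hi/L, E/T/Mid/M, E/T/Mid/L, E/T/Hi/M, E/T/Hi/L} → row (-3,4) (-3,4) (-3,-3) (-3,-3) (-3,4) (-3,4) (-3,-3) (-3,-3)
That's 7 distinct rows out of 16 strategies.

7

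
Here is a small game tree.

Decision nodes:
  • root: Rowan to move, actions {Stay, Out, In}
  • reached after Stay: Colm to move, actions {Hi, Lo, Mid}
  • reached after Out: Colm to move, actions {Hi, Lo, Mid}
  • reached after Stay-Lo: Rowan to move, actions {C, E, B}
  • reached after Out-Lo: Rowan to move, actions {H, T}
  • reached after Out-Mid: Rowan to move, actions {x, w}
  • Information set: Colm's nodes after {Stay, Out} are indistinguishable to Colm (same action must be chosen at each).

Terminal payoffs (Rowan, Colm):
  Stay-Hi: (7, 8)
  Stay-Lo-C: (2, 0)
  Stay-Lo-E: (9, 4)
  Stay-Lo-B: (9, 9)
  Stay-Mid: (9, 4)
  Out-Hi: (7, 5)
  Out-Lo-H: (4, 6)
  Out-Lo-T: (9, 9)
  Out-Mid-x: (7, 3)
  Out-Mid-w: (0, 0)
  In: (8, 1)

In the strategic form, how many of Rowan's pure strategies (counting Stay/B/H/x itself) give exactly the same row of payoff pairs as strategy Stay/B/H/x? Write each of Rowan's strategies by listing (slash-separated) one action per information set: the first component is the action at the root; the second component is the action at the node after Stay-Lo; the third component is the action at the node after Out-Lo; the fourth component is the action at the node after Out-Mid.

Row for Stay/B/H/x (columns Hi, Lo, Mid): (7,8) (9,9) (9,4).
Under Stay/B/H/x, Rowan's choice at the node after Out-Lo and at the node after Out-Mid can never be reached regardless of what Colm does, so varying those choices leaves every outcome unchanged.
Holding the reachable choices fixed and varying the unreachable ones freely already gives 2 × 2 = 4 equivalent strategies.
No other strategy reproduces this row, so those 4 are the full class: Stay/B/H/x, Stay/B/H/w, Stay/B/T/x, Stay/B/T/w.

4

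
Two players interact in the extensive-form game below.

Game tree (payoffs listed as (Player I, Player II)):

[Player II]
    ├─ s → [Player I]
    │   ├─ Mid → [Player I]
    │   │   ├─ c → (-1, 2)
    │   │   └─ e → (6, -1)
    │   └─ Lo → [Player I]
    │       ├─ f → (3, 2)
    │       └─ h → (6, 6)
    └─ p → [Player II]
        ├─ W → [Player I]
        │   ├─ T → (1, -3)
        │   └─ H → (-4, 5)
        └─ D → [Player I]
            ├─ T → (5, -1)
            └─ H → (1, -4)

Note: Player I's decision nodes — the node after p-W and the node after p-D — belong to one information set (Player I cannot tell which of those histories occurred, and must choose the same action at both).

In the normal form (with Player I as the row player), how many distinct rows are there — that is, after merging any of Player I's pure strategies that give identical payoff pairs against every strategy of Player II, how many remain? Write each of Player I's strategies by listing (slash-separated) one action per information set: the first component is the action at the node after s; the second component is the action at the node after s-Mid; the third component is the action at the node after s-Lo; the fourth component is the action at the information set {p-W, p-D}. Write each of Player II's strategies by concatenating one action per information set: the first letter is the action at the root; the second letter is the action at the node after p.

Player I has 16 pure strategies: Mid/c/f/T, Mid/c/f/H, Mid/c/h/T, Mid/c/h/H, Mid/e/f/T, Mid/e/f/H, Mid/e/h/T, Mid/e/h/H, Lo/c/f/T, Lo/c/f/H, Lo/c/h/T, Lo/c/h/H, Lo/e/f/T, Lo/e/f/H, Lo/e/h/T, Lo/e/h/H. Columns: sW, sD, pW, pD.
{Mid/c/f/T, Mid/c/h/T} → row (-1,2) (-1,2) (1,-3) (5,-1)
{Mid/c/f/H, Mid/c/h/H} → row (-1,2) (-1,2) (-4,5) (1,-4)
{Mid/e/f/T, Mid/e/h/T} → row (6,-1) (6,-1) (1,-3) (5,-1)
{Mid/e/f/H, Mid/e/h/H} → row (6,-1) (6,-1) (-4,5) (1,-4)
{Lo/c/f/T, Lo/e/f/T} → row (3,2) (3,2) (1,-3) (5,-1)
{Lo/c/f/H, Lo/e/f/H} → row (3,2) (3,2) (-4,5) (1,-4)
{Lo/c/h/T, Lo/e/h/T} → row (6,6) (6,6) (1,-3) (5,-1)
{Lo/c/h/H, Lo/e/h/H} → row (6,6) (6,6) (-4,5) (1,-4)
That's 8 distinct rows out of 16 strategies.

8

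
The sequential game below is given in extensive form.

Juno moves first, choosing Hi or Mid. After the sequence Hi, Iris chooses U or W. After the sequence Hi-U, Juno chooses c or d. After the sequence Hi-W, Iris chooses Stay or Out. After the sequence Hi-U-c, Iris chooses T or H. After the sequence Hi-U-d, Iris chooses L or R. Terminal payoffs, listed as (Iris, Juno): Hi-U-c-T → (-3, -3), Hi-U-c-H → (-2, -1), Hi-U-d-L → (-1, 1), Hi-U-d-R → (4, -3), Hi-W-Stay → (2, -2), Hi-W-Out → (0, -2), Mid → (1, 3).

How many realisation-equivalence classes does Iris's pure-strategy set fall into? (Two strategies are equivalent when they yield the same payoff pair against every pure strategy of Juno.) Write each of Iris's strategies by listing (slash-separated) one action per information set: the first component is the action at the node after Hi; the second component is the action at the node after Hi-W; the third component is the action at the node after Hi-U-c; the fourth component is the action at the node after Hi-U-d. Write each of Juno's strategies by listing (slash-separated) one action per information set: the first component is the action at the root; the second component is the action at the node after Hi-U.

Iris has 16 pure strategies: U/Stay/T/L, U/Stay/T/R, U/Stay/H/L, U/Stay/H/R, U/Out/T/L, U/Out/T/R, U/Out/H/L, U/Out/H/R, W/Stay/T/L, W/Stay/T/R, W/Stay/H/L, W/Stay/H/R, W/Out/T/L, W/Out/T/R, W/Out/H/L, W/Out/H/R. Columns: Hi/c, Hi/d, Mid/c, Mid/d.
{U/Stay/T/L, U/Out/T/L} → row (-3,-3) (-1,1) (1,3) (1,3)
{U/Stay/T/R, U/Out/T/R} → row (-3,-3) (4,-3) (1,3) (1,3)
{U/Stay/H/L, U/Out/H/L} → row (-2,-1) (-1,1) (1,3) (1,3)
{U/Stay/H/R, U/Out/H/R} → row (-2,-1) (4,-3) (1,3) (1,3)
{W/Stay/T/L, W/Stay/T/R, W/Stay/H/L, W/Stay/H/R} → row (2,-2) (2,-2) (1,3) (1,3)
{W/Out/T/L, W/Out/T/R, W/Out/H/L, W/Out/H/R} → row (0,-2) (0,-2) (1,3) (1,3)
That's 6 distinct rows out of 16 strategies.

6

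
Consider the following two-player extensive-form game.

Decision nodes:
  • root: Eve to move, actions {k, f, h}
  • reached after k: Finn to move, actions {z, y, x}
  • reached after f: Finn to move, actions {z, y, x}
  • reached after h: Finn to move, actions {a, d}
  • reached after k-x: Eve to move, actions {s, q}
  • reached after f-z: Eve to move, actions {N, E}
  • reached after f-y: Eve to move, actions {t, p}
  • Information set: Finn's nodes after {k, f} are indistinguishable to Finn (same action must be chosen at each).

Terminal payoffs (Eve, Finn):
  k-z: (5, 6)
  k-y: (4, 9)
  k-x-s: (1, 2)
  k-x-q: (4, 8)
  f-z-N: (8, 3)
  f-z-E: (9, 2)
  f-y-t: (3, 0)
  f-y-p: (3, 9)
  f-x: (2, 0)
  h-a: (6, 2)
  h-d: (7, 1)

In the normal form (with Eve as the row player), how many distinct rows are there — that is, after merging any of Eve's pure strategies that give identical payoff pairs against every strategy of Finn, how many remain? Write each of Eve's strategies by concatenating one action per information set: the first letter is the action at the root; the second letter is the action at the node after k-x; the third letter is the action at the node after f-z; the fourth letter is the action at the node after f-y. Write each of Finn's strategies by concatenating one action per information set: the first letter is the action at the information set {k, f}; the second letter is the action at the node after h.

7

Eve has 24 pure strategies: ksNt, ksNp, ksEt, ksEp, kqNt, kqNp, kqEt, kqEp, fsNt, fsNp, fsEt, fsEp, fqNt, fqNp, fqEt, fqEp, hsNt, hsNp, hsEt, hsEp, hqNt, hqNp, hqEt, hqEp. Columns: za, zd, ya, yd, xa, xd.
{ksNt, ksNp, ksEt, ksEp} → row (5,6) (5,6) (4,9) (4,9) (1,2) (1,2)
{kqNt, kqNp, kqEt, kqEp} → row (5,6) (5,6) (4,9) (4,9) (4,8) (4,8)
{fsNt, fqNt} → row (8,3) (8,3) (3,0) (3,0) (2,0) (2,0)
{fsNp, fqNp} → row (8,3) (8,3) (3,9) (3,9) (2,0) (2,0)
{fsEt, fqEt} → row (9,2) (9,2) (3,0) (3,0) (2,0) (2,0)
{fsEp, fqEp} → row (9,2) (9,2) (3,9) (3,9) (2,0) (2,0)
{hsNt, hsNp, hsEt, hsEp, hqNt, hqNp, hqEt, hqEp} → row (6,2) (7,1) (6,2) (7,1) (6,2) (7,1)
That's 7 distinct rows out of 24 strategies.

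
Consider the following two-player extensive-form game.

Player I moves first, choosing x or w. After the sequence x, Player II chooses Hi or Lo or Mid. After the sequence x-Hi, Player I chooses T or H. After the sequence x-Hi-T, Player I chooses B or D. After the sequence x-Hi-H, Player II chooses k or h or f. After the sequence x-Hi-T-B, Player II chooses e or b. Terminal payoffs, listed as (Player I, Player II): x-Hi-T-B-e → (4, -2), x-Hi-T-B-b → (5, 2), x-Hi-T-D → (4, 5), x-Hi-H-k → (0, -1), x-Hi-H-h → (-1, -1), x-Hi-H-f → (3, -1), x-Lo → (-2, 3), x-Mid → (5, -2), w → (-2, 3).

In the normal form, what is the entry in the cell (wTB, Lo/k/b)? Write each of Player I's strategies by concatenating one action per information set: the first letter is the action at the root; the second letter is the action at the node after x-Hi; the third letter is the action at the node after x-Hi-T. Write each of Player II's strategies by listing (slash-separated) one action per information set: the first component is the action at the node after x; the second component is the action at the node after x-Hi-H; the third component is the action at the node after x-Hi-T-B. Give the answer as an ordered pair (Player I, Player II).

(-2, 3)

Trace the play path from the root:
  Player I plays w
→ terminal payoff (-2, 3).
(Player I's choice at the node after x-Hi is never reached on this path, so it doesn't affect the outcome.)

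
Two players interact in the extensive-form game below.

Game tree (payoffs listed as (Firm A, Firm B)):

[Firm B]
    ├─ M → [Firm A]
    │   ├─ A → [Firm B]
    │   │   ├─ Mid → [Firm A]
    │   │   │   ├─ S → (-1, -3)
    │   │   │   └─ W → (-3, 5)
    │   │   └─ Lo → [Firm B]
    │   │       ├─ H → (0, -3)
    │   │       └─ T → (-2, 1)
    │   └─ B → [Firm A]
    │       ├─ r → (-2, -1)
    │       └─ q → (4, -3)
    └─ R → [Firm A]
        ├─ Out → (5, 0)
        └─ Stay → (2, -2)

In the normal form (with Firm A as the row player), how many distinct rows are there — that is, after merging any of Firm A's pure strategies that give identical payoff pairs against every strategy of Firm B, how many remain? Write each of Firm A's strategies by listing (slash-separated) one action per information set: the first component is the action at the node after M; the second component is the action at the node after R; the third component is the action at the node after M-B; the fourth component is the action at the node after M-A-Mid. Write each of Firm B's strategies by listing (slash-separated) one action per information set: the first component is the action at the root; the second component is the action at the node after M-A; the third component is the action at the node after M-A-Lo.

8

Firm A has 16 pure strategies: A/Out/r/S, A/Out/r/W, A/Out/q/S, A/Out/q/W, A/Stay/r/S, A/Stay/r/W, A/Stay/q/S, A/Stay/q/W, B/Out/r/S, B/Out/r/W, B/Out/q/S, B/Out/q/W, B/Stay/r/S, B/Stay/r/W, B/Stay/q/S, B/Stay/q/W. Columns: M/Mid/H, M/Mid/T, M/Lo/H, M/Lo/T, R/Mid/H, R/Mid/T, R/Lo/H, R/Lo/T.
{A/Out/r/S, A/Out/q/S} → row (-1,-3) (-1,-3) (0,-3) (-2,1) (5,0) (5,0) (5,0) (5,0)
{A/Out/r/W, A/Out/q/W} → row (-3,5) (-3,5) (0,-3) (-2,1) (5,0) (5,0) (5,0) (5,0)
{A/Stay/r/S, A/Stay/q/S} → row (-1,-3) (-1,-3) (0,-3) (-2,1) (2,-2) (2,-2) (2,-2) (2,-2)
{A/Stay/r/W, A/Stay/q/W} → row (-3,5) (-3,5) (0,-3) (-2,1) (2,-2) (2,-2) (2,-2) (2,-2)
{B/Out/r/S, B/Out/r/W} → row (-2,-1) (-2,-1) (-2,-1) (-2,-1) (5,0) (5,0) (5,0) (5,0)
{B/Out/q/S, B/Out/q/W} → row (4,-3) (4,-3) (4,-3) (4,-3) (5,0) (5,0) (5,0) (5,0)
{B/Stay/r/S, B/Stay/r/W} → row (-2,-1) (-2,-1) (-2,-1) (-2,-1) (2,-2) (2,-2) (2,-2) (2,-2)
{B/Stay/q/S, B/Stay/q/W} → row (4,-3) (4,-3) (4,-3) (4,-3) (2,-2) (2,-2) (2,-2) (2,-2)
That's 8 distinct rows out of 16 strategies.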